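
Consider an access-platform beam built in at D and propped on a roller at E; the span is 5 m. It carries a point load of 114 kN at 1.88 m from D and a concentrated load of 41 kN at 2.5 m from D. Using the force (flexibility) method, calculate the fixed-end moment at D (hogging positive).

M_D = 147 kN·m

Choose R_E as the redundant. The primary structure is the cantilever fixed at D.
Primary-structure tip deflection at E by superposition:
  point load 114 at a = 1.88: Pa²(3L − a)/(6EI) = 881.1/EI
  point load 41 at a = 2.5: Pa²(3L − a)/(6EI) = 533.9/EI
  δ_0 = 1415/EI
Tip deflection under a unit load at E: L³/(3EI) = 41.67/EI.
Compatibility at E: δ_0 − R_E·δ_{EE} = 0, so R_E = 1415/41.67 = 33.96 kN.
Moment equilibrium about D: M_D = Σ(load moments about D) − R_E·L = 316.8 − 33.96×5 = 147 kN·m.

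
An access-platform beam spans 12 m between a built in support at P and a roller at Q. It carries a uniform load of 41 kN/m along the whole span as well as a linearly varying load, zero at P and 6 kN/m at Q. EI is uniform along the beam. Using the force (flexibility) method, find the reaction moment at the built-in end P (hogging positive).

Remove the prop at Q; the released (primary) structure is a cantilever built in at P.
Free-end deflection of the primary structure under the applied loading (downward +):
  UDL 41: wL⁴/(8EI) = 106272/EI
  triangular load, peak 6 at the free end: 11w₀L⁴/(120EI) = 11405/EI
  δ_0 = 117677/EI
Tip deflection under a unit load at Q: L³/(3EI) = 576/EI.
Compatibility at Q: δ_0 − R_Q·δ_{QQ} = 0, so R_Q = 117677/576 = 204.3 kN.
Moment equilibrium about P: M_P = Σ(load moments about P) − R_Q·L = 3240 − 204.3×12 = 788.4 kN·m.

M_P = 788.4 kN·m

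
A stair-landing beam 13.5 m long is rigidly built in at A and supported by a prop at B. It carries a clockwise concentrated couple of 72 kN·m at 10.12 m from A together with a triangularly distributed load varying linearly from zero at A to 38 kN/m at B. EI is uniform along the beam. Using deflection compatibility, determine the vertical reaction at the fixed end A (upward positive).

R_A = 107.9 kN

Choose R_B as the redundant. The primary structure is the cantilever fixed at A.
Primary-structure tip deflection at B by superposition:
  clockwise couple 72 at a = 10.12: M₀a(2L − a)/(2EI) = 6150/EI
  triangular load, peak 38 at the free end: 11w₀L⁴/(120EI) = 115699/EI
  δ_0 = 121849/EI
Tip deflection under a unit load at B: L³/(3EI) = 820.1/EI.
The prop prevents deflection at B: R_B = δ_0/δ_{BB} = 121849/820.1 = 148.6 kN.
Vertical equilibrium: R_A = ΣP − R_B = 256.5 − 148.6 = 107.9 kN.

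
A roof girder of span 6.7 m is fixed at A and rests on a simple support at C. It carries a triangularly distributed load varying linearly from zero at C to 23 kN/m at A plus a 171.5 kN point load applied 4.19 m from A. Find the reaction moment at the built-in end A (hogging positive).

Take the reaction at C as the redundant and release it; the primary structure is a cantilever fixed at A.
Primary-structure tip deflection at C by superposition:
  triangular load, peak 23 at the fixed end: w₀L⁴/(30EI) = 1545/EI
  point load 171.5 at a = 4.19: Pa²(3L − a)/(6EI) = 7984/EI
  δ_0 = 9529/EI
Tip deflection under a unit load at C: L³/(3EI) = 100.3/EI.
Compatibility at C: δ_0 − R_C·δ_{CC} = 0, so R_C = 9529/100.3 = 95.05 kN.
Moment equilibrium about A: M_A = Σ(load moments about A) − R_C·L = 890.7 − 95.05×6.7 = 253.9 kN·m.

M_A = 253.9 kN·m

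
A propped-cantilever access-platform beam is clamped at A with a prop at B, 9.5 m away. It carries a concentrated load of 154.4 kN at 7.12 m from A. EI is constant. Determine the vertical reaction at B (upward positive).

R_B = 97.59 kN

Release the roller at B. Primary structure: cantilever fixed at A.
Deflection at B on the released cantilever, summing each load's contribution:
  point load 154.4 at a = 7.12: Pa²(3L − a)/(6EI) = 27891/EI
Tip deflection under a unit load at B: L³/(3EI) = 285.8/EI.
Compatibility at B: δ_0 − R_B·δ_{BB} = 0, so R_B = 27891/285.8 = 97.59 kN.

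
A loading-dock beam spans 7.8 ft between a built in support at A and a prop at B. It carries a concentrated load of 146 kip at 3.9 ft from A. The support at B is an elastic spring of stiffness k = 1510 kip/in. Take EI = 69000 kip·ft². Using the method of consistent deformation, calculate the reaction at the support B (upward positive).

R_B = 44.55 kip

Take the reaction at B as the redundant and release it; the primary structure is a cantilever fixed at A.
Downward deflection at the released point B due to the loads:
  point load 146 at a = 3.9: Pa²(3L − a)/(6EI) = 7217/EI
Flexibility coefficient — unit upward force at B: δ_{BB} = L³/(3EI) = 158.2/EI.
With EI = 69000 kip·ft²: δ_0 = 0.1046 ft and δ_{BB} = 0.002293 ft/kip.
Compatibility — the spring shortens by R_B/k under the reaction it provides: δ_0 − R_B·δ_{BB} = R_B/k. With 1/k = 1/(1510×12) ft/kip = 0.000055 ft/kip, R_B = δ_0 / (δ_{BB} + 1/k) = 0.1046 / (0.002293 + 0.000055) = 44.55 kip.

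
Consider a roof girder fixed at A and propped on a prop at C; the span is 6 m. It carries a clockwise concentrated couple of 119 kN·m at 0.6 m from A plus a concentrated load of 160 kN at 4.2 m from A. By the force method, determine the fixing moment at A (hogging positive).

Remove the prop at C; the released (primary) structure is a cantilever built in at A.
Primary-structure tip deflection at C by superposition:
  clockwise couple 119 at a = 0.6: M₀a(2L − a)/(2EI) = 407/EI
  point load 160 at a = 4.2: Pa²(3L − a)/(6EI) = 6492/EI
  δ_0 = 6898/EI
Tip deflection under a unit load at C: L³/(3EI) = 72/EI.
Compatibility at C: δ_0 − R_C·δ_{CC} = 0, so R_C = 6898/72 = 95.81 kN.
Moment equilibrium about A: M_A = Σ(load moments about A) − R_C·L = 791 − 95.81×6 = 216.1 kN·m.

M_A = 216.1 kN·m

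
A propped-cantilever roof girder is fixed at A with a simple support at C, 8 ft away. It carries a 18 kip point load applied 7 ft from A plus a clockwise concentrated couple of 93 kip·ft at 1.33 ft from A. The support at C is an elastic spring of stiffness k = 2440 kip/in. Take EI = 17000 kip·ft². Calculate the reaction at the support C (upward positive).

R_C = 19.89 kip

Remove the prop at C; the released (primary) structure is a cantilever built in at A.
Free-end deflection of the primary structure under the applied loading (downward +):
  point load 18 at a = 7: Pa²(3L − a)/(6EI) = 2499/EI
  clockwise couple 93 at a = 1.33: M₀a(2L − a)/(2EI) = 907.3/EI
  δ_0 = 3406/EI
Tip deflection under a unit load at C: L³/(3EI) = 170.7/EI.
With EI = 17000 kip·ft²: δ_0 = 0.20037 ft and δ_{CC} = 0.010039 ft/kip.
Compatibility — the spring shortens by R_C/k under the reaction it provides: δ_0 − R_C·δ_{CC} = R_C/k. With 1/k = 1/(2440×12) ft/kip = 0.000034 ft/kip, R_C = δ_0 / (δ_{CC} + 1/k) = 0.20037 / (0.010039 + 0.000034) = 19.89 kip.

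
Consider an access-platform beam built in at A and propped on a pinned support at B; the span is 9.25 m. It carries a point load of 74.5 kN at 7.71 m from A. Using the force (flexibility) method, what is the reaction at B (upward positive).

R_B = 56.07 kN

Choose R_B as the redundant. The primary structure is the cantilever fixed at A.
Primary-structure tip deflection at B by superposition:
  point load 74.5 at a = 7.71: Pa²(3L − a)/(6EI) = 14791/EI
Flexibility coefficient — unit upward force at B: δ_{BB} = L³/(3EI) = 263.8/EI.
Compatibility at B: δ_0 − R_B·δ_{BB} = 0, so R_B = 14791/263.8 = 56.07 kN.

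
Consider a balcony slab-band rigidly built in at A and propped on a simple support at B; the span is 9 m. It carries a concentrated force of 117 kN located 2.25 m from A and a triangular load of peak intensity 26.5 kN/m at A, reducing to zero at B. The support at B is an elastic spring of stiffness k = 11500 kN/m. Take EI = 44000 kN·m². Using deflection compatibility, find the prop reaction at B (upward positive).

Release the roller at B. Primary structure: cantilever fixed at A.
Primary-structure tip deflection at B by superposition:
  point load 117 at a = 2.25: Pa²(3L − a)/(6EI) = 2443/EI
  triangular load, peak 26.5 at the fixed end: w₀L⁴/(30EI) = 5796/EI
  δ_0 = 8239/EI
Flexibility coefficient — unit upward force at B: δ_{BB} = L³/(3EI) = 243/EI.
With EI = 44000 kN·m²: δ_0 = 0.18725 m and δ_{BB} = 0.005523 m/kN.
Compatibility — the spring shortens by R_B/k under the reaction it provides: δ_0 − R_B·δ_{BB} = R_B/k. With 1/k = 0.000087 m/kN, R_B = δ_0 / (δ_{BB} + 1/k) = 0.18725 / (0.005523 + 0.000087) = 33.38 kN.

R_B = 33.38 kN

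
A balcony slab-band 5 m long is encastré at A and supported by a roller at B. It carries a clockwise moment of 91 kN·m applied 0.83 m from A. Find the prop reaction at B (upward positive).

Release the roller at B. Primary structure: cantilever fixed at A.
Deflection at B on the released cantilever, summing each load's contribution:
  clockwise couple 91 at a = 0.83: M₀a(2L − a)/(2EI) = 346.3/EI
Tip deflection under a unit load at B: L³/(3EI) = 41.67/EI.
Compatibility at B: δ_0 − R_B·δ_{BB} = 0, so R_B = 346.3/41.67 = 8.311 kN.

R_B = 8.311 kN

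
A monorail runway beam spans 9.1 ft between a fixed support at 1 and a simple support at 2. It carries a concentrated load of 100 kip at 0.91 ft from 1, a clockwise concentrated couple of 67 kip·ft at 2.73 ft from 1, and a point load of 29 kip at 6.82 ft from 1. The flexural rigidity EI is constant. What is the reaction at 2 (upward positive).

R_2 = 25.41 kip

Choose R_2 as the redundant. The primary structure is the cantilever fixed at 1.
Deflection at 2 on the released cantilever, summing each load's contribution:
  point load 100 at a = 0.91: Pa²(3L − a)/(6EI) = 364.2/EI
  clockwise couple 67 at a = 2.73: M₀a(2L − a)/(2EI) = 1415/EI
  point load 29 at a = 6.82: Pa²(3L − a)/(6EI) = 4604/EI
  δ_0 = 6383/EI
Tip deflection under a unit load at 2: L³/(3EI) = 251.2/EI.
Compatibility at 2: δ_0 − R_2·δ_{22} = 0, so R_2 = 6383/251.2 = 25.41 kip.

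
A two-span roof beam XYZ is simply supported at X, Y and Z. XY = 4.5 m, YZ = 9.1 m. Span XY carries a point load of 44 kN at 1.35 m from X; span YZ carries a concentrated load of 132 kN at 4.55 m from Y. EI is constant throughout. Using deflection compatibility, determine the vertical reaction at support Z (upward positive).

R_Z = 48.46 kN

Take M_Y as the redundant. Released structure: two simple spans XY and YZ with a hinge at Y.
End slopes at the hinge Y, treating each span as simply supported:
  span XY: point load 44 at a = 1.35: Pab(L + a)/(6LEI) = 40.54/EI
  span YZ: point load 132 at a = 4.55: Pab(L + b)/(6LEI) = 683.2/EI
  relative rotation θ_0 = (40.54 + 683.2)/EI = 723.7/EI
A unit hogging moment at Y produces rotation L₁/(3EI) + L₂/(3EI) = 4.533/EI.
Compatibility: M_Y·(L₁+L₂)/(3EI) = θ_0, giving M_Y = 159.6 kN·m (hogging).
Span YZ, ΣM about Z: R_Y^{YZ}·9.1 = 600.6 + 159.6, so R_Y^{YZ} = 83.54 kN and R_Z = 132 − 83.54 = 48.46 kN.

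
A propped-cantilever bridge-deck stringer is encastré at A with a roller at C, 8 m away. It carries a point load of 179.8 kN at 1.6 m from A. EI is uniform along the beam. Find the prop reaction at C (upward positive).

R_C = 10.07 kN

Remove the prop at C; the released (primary) structure is a cantilever built in at A.
Primary-structure tip deflection at C by superposition:
  point load 179.8 at a = 1.6: Pa²(3L − a)/(6EI) = 1718/EI
Flexibility coefficient — unit upward force at C: δ_{CC} = L³/(3EI) = 170.7/EI.
Compatibility at C: δ_0 − R_C·δ_{CC} = 0, so R_C = 1718/170.7 = 10.07 kN.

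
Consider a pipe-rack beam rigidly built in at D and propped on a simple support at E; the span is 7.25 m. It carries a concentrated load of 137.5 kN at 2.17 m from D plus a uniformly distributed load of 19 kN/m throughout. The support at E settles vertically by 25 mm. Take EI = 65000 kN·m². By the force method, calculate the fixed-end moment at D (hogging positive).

M_D = 395.4 kN·m

Remove the prop at E; the released (primary) structure is a cantilever built in at D.
Downward deflection at the released point E due to the loads:
  point load 137.5 at a = 2.17: Pa²(3L − a)/(6EI) = 2113/EI
  UDL 19: wL⁴/(8EI) = 6562/EI
  δ_0 = 8675/EI
Tip deflection under a unit load at E: L³/(3EI) = 127/EI.
With EI = 65000 kN·m²: δ_0 = 0.13346 m and δ_{EE} = 0.001954 m/kN.
Compatibility — the beam at E must follow the support down by 0.025 m: δ_0 − R_E·δ_{EE} = 0.025, so R_E = (0.13346 − 0.025)/0.001954 = 55.5 kN.
Moment equilibrium about D: M_D = Σ(load moments about D) − R_E·L = 797.7 − 55.5×7.25 = 395.4 kN·m.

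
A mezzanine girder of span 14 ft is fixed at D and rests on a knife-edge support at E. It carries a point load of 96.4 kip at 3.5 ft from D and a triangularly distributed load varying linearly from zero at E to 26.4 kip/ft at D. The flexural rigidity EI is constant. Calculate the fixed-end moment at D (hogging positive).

M_D = 566.4 kip·ft

Remove the prop at E; the released (primary) structure is a cantilever built in at D.
Deflection at E on the released cantilever, summing each load's contribution:
  point load 96.4 at a = 3.5: Pa²(3L − a)/(6EI) = 7577/EI
  triangular load, peak 26.4 at the fixed end: w₀L⁴/(30EI) = 33806/EI
  δ_0 = 41384/EI
Tip deflection under a unit load at E: L³/(3EI) = 914.7/EI.
Compatibility at E: δ_0 − R_E·δ_{EE} = 0, so R_E = 41384/914.7 = 45.24 kip.
Moment equilibrium about D: M_D = Σ(load moments about D) − R_E·L = 1200 − 45.24×14 = 566.4 kip·ft.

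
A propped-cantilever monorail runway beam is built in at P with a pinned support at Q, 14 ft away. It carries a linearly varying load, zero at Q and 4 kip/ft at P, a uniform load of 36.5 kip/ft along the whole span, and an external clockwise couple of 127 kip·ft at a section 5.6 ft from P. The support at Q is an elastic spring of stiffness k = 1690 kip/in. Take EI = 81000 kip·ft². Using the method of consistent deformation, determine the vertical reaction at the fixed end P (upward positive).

R_P = 334 kip

Release the roller at Q. Primary structure: cantilever fixed at P.
Downward deflection at the released point Q due to the loads:
  triangular load, peak 4 at the fixed end: w₀L⁴/(30EI) = 5122/EI
  UDL 36.5: wL⁴/(8EI) = 175273/EI
  clockwise couple 127 at a = 5.6: M₀a(2L − a)/(2EI) = 7965/EI
  δ_0 = 188361/EI
Tip deflection under a unit load at Q: L³/(3EI) = 914.7/EI.
With EI = 81000 kip·ft²: δ_0 = 2.3254 ft and δ_{QQ} = 0.011292 ft/kip.
Compatibility — the spring shortens by R_Q/k under the reaction it provides: δ_0 − R_Q·δ_{QQ} = R_Q/k. With 1/k = 1/(1690×12) ft/kip = 0.000049 ft/kip, R_Q = δ_0 / (δ_{QQ} + 1/k) = 2.3254 / (0.011292 + 0.000049) = 205 kip.
Vertical equilibrium: R_P = ΣP − R_Q = 539 − 205 = 334 kip.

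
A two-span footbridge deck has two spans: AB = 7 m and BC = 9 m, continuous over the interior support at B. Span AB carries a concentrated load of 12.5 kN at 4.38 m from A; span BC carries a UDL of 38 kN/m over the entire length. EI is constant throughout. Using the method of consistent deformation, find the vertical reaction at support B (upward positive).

R_B = 235.6 kN

Insert a hinge at B; M_B is the redundant, and each span becomes simply supported.
End slopes at the hinge B, treating each span as simply supported:
  span AB: point load 12.5 at a = 4.38: Pab(L + a)/(6LEI) = 38.87/EI
  span BC: UDL 38: wL³/(24EI) = 1154/EI
  relative rotation θ_0 = (38.87 + 1154)/EI = 1193/EI
A unit hogging moment at B produces rotation L₁/(3EI) + L₂/(3EI) = 5.333/EI.
Slope continuity at B: θ_0 = M_B·5.333/EI, so M_B = 1193/5.333 = 223.7 kN·m (hogging).
Span AB, ΣM about A with M_B applied at B: R_B^{AB}·7 = 54.75 + 223.7, so R_B^{AB} = 39.78 kN and R_A = 12.5 − 39.78 = -27.28 kN.
Span BC, ΣM about C: R_B^{BC}·9 = 1539 + 223.7, so R_B^{BC} = 195.9 kN and R_C = 342 − 195.9 = 146.1 kN.
R_B = 39.78 + 195.9 = 235.6 kN.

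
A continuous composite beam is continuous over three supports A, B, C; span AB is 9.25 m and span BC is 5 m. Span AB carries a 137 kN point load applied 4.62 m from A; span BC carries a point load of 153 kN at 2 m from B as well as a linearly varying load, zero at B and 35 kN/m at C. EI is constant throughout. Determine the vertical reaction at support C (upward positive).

Insert a hinge at B; M_B is the redundant, and each span becomes simply supported.
Discontinuity in slope at B on the released structure — sum the simple-span end rotations:
  span AB: point load 137 at a = 4.62: Pab(L + a)/(6LEI) = 732.4/EI
  span BC: point load 153 at a = 2: Pab(L + b)/(6LEI) = 244.8/EI
  span BC: triangular load, peak 35: 7w₀L³/(360EI) = 85.07/EI
  relative rotation θ_0 = (732.4 + 329.9)/EI = 1062/EI
A unit hogging moment at B produces rotation L₁/(3EI) + L₂/(3EI) = 4.75/EI.
Compatibility: M_B·(L₁+L₂)/(3EI) = θ_0, giving M_B = 223.6 kN·m (hogging).
Span BC, ΣM about C: R_B^{BC}·5 = 604.8 + 223.6, so R_B^{BC} = 165.7 kN and R_C = 240.5 − 165.7 = 74.81 kN.

R_C = 74.81 kN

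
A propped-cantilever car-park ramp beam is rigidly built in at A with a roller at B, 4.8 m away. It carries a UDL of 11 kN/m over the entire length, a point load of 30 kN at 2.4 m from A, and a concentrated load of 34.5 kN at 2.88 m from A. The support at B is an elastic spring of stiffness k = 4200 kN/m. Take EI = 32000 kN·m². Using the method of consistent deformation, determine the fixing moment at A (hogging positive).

Remove the prop at B; the released (primary) structure is a cantilever built in at A.
Deflection at B on the released cantilever, summing each load's contribution:
  UDL 11: wL⁴/(8EI) = 729.9/EI
  point load 30 at a = 2.4: Pa²(3L − a)/(6EI) = 345.6/EI
  point load 34.5 at a = 2.88: Pa²(3L − a)/(6EI) = 549.4/EI
  δ_0 = 1625/EI
Tip deflection under a unit load at B: L³/(3EI) = 36.86/EI.
With EI = 32000 kN·m²: δ_0 = 0.050779 m and δ_{BB} = 0.001152 m/kN.
Compatibility — the spring shortens by R_B/k under the reaction it provides: δ_0 − R_B·δ_{BB} = R_B/k. With 1/k = 0.000238 m/kN, R_B = δ_0 / (δ_{BB} + 1/k) = 0.050779 / (0.001152 + 0.000238) = 36.53 kN.
Moment equilibrium about A: M_A = Σ(load moments about A) − R_B·L = 298.1 − 36.53×4.8 = 122.7 kN·m.

M_A = 122.7 kN·m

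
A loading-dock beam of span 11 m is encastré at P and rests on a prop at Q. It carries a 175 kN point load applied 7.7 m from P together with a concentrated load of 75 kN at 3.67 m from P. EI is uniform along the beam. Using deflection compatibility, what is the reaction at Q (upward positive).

R_Q = 109.7 kN

Take the reaction at Q as the redundant and release it; the primary structure is a cantilever fixed at P.
Deflection at Q on the released cantilever, summing each load's contribution:
  point load 175 at a = 7.7: Pa²(3L − a)/(6EI) = 43751/EI
  point load 75 at a = 3.67: Pa²(3L − a)/(6EI) = 4938/EI
  δ_0 = 48689/EI
Tip deflection under a unit load at Q: L³/(3EI) = 443.7/EI.
Compatibility at Q: δ_0 − R_Q·δ_{QQ} = 0, so R_Q = 48689/443.7 = 109.7 kN.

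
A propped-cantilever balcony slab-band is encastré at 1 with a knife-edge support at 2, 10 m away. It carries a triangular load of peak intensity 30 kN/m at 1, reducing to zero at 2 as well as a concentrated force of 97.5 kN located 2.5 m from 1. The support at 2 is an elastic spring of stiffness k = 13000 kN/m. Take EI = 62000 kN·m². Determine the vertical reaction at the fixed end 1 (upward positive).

R_1 = 209.7 kN

Remove the prop at 2; the released (primary) structure is a cantilever built in at 1.
Downward deflection at the released point 2 due to the loads:
  triangular load, peak 30 at the fixed end: w₀L⁴/(30EI) = 10000/EI
  point load 97.5 at a = 2.5: Pa²(3L − a)/(6EI) = 2793/EI
  δ_0 = 12793/EI
Flexibility coefficient — unit upward force at 2: δ_{22} = L³/(3EI) = 333.3/EI.
With EI = 62000 kN·m²: δ_0 = 0.20634 m and δ_{22} = 0.005376 m/kN.
Compatibility — the spring shortens by R_2/k under the reaction it provides: δ_0 − R_2·δ_{22} = R_2/k. With 1/k = 0.000077 m/kN, R_2 = δ_0 / (δ_{22} + 1/k) = 0.20634 / (0.005376 + 0.000077) = 37.84 kN.
Vertical equilibrium: R_1 = ΣP − R_2 = 247.5 − 37.84 = 209.7 kN.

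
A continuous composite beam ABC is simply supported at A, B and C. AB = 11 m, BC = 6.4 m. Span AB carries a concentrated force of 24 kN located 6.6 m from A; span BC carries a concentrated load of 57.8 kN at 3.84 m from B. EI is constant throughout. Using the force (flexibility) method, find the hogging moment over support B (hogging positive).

Take M_B as the redundant. Released structure: two simple spans AB and BC with a hinge at B.
Rotations at B on the released spans (each span's end-slope, ×1/EI):
  span AB: point load 24 at a = 6.6: Pab(L + a)/(6LEI) = 185.9/EI
  span BC: point load 57.8 at a = 3.84: Pab(L + b)/(6LEI) = 132.6/EI
  relative rotation θ_0 = (185.9 + 132.6)/EI = 318.4/EI
A unit hogging moment at B produces rotation L₁/(3EI) + L₂/(3EI) = 5.8/EI.
Slope continuity at B: θ_0 = M_B·5.8/EI, so M_B = 318.4/5.8 = 54.9 kN·m (hogging).

M_B = 54.9 kN·m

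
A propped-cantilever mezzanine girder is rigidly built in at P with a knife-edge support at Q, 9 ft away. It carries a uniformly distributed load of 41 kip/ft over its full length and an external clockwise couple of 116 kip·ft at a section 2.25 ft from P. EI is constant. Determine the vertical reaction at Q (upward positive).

R_Q = 146.8 kip

Remove the prop at Q; the released (primary) structure is a cantilever built in at P.
Free-end deflection of the primary structure under the applied loading (downward +):
  UDL 41: wL⁴/(8EI) = 33625/EI
  clockwise couple 116 at a = 2.25: M₀a(2L − a)/(2EI) = 2055/EI
  δ_0 = 35680/EI
Tip deflection under a unit load at Q: L³/(3EI) = 243/EI.
The prop prevents deflection at Q: R_Q = δ_0/δ_{QQ} = 35680/243 = 146.8 kip.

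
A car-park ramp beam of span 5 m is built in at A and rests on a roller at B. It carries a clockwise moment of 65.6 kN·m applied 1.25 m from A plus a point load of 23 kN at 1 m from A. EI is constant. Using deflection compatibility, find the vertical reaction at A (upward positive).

Take the reaction at B as the redundant and release it; the primary structure is a cantilever fixed at A.
Primary-structure tip deflection at B by superposition:
  clockwise couple 65.6 at a = 1.25: M₀a(2L − a)/(2EI) = 358.8/EI
  point load 23 at a = 1: Pa²(3L − a)/(6EI) = 53.67/EI
  δ_0 = 412.4/EI
Flexibility coefficient — unit upward force at B: δ_{BB} = L³/(3EI) = 41.67/EI.
The prop prevents deflection at B: R_B = δ_0/δ_{BB} = 412.4/41.67 = 9.898 kN.
Vertical equilibrium: R_A = ΣP − R_B = 23 − 9.898 = 13.1 kN.

R_A = 13.1 kN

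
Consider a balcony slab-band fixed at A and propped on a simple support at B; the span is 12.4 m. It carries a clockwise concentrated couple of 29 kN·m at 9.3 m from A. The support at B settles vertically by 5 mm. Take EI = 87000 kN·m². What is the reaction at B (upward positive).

Release the roller at B. Primary structure: cantilever fixed at A.
Free-end deflection of the primary structure under the applied loading (downward +):
  clockwise couple 29 at a = 9.3: M₀a(2L − a)/(2EI) = 2090/EI
Tip deflection under a unit load at B: L³/(3EI) = 635.5/EI.
With EI = 87000 kN·m²: δ_0 = 0.024025 m and δ_{BB} = 0.007305 m/kN.
Compatibility — the beam at B must follow the support down by 0.005 m: δ_0 − R_B·δ_{BB} = 0.005, so R_B = (0.024025 − 0.005)/0.007305 = 2.604 kN.

R_B = 2.604 kN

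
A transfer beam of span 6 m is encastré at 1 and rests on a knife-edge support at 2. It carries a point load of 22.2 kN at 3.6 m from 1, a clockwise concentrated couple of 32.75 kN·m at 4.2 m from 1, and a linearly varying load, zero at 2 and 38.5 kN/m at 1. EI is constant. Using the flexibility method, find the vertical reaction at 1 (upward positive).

R_1 = 97.56 kN

Choose R_2 as the redundant. The primary structure is the cantilever fixed at 1.
Primary-structure tip deflection at 2 by superposition:
  point load 22.2 at a = 3.6: Pa²(3L − a)/(6EI) = 690.5/EI
  clockwise couple 32.75 at a = 4.2: M₀a(2L − a)/(2EI) = 536.4/EI
  triangular load, peak 38.5 at the fixed end: w₀L⁴/(30EI) = 1663/EI
  δ_0 = 2890/EI
Tip deflection under a unit load at 2: L³/(3EI) = 72/EI.
The prop prevents deflection at 2: R_2 = δ_0/δ_{22} = 2890/72 = 40.14 kN.
Vertical equilibrium: R_1 = ΣP − R_2 = 137.7 − 40.14 = 97.56 kN.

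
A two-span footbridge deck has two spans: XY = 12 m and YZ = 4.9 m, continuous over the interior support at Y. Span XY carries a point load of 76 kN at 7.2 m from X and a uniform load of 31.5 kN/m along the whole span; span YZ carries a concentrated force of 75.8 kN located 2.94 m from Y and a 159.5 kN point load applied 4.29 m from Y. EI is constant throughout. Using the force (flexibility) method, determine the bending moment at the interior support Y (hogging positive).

Insert a hinge at Y; M_Y is the redundant, and each span becomes simply supported.
Discontinuity in slope at Y on the released structure — sum the simple-span end rotations:
  span XY: point load 76 at a = 7.2: Pab(L + a)/(6LEI) = 700.4/EI
  span XY: UDL 31.5: wL³/(24EI) = 2268/EI
  span YZ: point load 75.8 at a = 2.94: Pab(L + b)/(6LEI) = 101.9/EI
  span YZ: point load 159.5 at a = 4.29: Pab(L + b)/(6LEI) = 78.23/EI
  relative rotation θ_0 = (2968 + 180.1)/EI = 3149/EI
A unit hogging moment at Y produces rotation L₁/(3EI) + L₂/(3EI) = 5.633/EI.
Slope continuity at Y: θ_0 = M_Y·5.633/EI, so M_Y = 3149/5.633 = 558.9 kN·m (hogging).

M_Y = 558.9 kN·m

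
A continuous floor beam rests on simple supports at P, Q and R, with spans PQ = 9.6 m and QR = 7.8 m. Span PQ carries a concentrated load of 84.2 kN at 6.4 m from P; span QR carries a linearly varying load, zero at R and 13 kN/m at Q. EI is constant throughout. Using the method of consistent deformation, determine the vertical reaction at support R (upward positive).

Release continuity at Q by inserting a hinge; the redundant is the internal moment M_Q. The primary structure is two simply-supported spans PQ and QR.
End slopes at the hinge Q, treating each span as simply supported:
  span PQ: point load 84.2 at a = 6.4: Pab(L + a)/(6LEI) = 479/EI
  span QR: triangular load, peak 13: w₀L³/(45EI) = 137.1/EI
  relative rotation θ_0 = (479 + 137.1)/EI = 616.1/EI
A unit hogging moment at Q produces rotation L₁/(3EI) + L₂/(3EI) = 5.8/EI.
Compatibility: M_Q·(L₁+L₂)/(3EI) = θ_0, giving M_Q = 106.2 kN·m (hogging).
Span QR, ΣM about R: R_Q^{QR}·7.8 = 263.6 + 106.2, so R_Q^{QR} = 47.42 kN and R_R = 50.7 − 47.42 = 3.282 kN.

R_R = 3.282 kN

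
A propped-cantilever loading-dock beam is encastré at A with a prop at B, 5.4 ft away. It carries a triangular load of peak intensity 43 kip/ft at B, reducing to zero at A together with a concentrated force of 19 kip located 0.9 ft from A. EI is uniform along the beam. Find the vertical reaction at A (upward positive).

Release the roller at B. Primary structure: cantilever fixed at A.
Primary-structure tip deflection at B by superposition:
  triangular load, peak 43 at the free end: 11w₀L⁴/(120EI) = 3352/EI
  point load 19 at a = 0.9: Pa²(3L − a)/(6EI) = 39.24/EI
  δ_0 = 3391/EI
Flexibility coefficient — unit upward force at B: δ_{BB} = L³/(3EI) = 52.49/EI.
The prop prevents deflection at B: R_B = δ_0/δ_{BB} = 3391/52.49 = 64.6 kip.
Vertical equilibrium: R_A = ΣP − R_B = 135.1 − 64.6 = 70.5 kip.

R_A = 70.5 kip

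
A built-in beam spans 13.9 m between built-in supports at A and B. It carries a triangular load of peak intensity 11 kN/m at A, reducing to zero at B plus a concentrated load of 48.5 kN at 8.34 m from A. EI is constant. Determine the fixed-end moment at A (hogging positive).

M_A = 171 kN·m

Take the two fixed-end moments M_A, M_B as redundants; the released structure is the simple span AB.
Simple-span end rotations at A and B under the given loads:
  at A: triangular load, peak 11: w₀L³/(45EI) = 656.5/EI
  at B: triangular load, peak 11: 7w₀L³/(360EI) = 574.4/EI
  at A: point load 48.5 at a = 8.34: Pab(L + b)/(6LEI) = 524.8/EI
  at B: point load 48.5 at a = 8.34: Pab(L + a)/(6LEI) = 599.7/EI
  θ_A0 = 1181/EI,  θ_B0 = 1174/EI
Flexibility coefficients: a unit moment at one end gives L/(3EI) there and L/(6EI) at the far end, so f₁₁ = f₂₂ = 4.633/EI and f₁₂ = f₂₁ = 2.317/EI.
Compatibility — zero rotation at each built-in end:
  4.633 M_A + 2.317 M_B = 1181
  2.317 M_A + 4.633 M_B = 1174
Solving the pair gives M_A = 171 kN·m and M_B = 167.9 kN·m (hogging).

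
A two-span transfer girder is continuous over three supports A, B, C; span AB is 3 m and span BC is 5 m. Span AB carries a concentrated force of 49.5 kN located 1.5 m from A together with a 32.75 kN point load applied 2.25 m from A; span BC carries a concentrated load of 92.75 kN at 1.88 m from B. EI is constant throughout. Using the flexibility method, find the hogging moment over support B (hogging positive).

M_B = 71.71 kN·m

Insert a hinge at B; M_B is the redundant, and each span becomes simply supported.
End slopes at the hinge B, treating each span as simply supported:
  span AB: point load 49.5 at a = 1.5: Pab(L + a)/(6LEI) = 27.84/EI
  span AB: point load 32.75 at a = 2.25: Pab(L + a)/(6LEI) = 16.12/EI
  span BC: point load 92.75 at a = 1.88: Pab(L + b)/(6LEI) = 147.3/EI
  relative rotation θ_0 = (43.96 + 147.3)/EI = 191.2/EI
A unit hogging moment at B produces rotation L₁/(3EI) + L₂/(3EI) = 2.667/EI.
Slope continuity at B: θ_0 = M_B·2.667/EI, so M_B = 191.2/2.667 = 71.71 kN·m (hogging).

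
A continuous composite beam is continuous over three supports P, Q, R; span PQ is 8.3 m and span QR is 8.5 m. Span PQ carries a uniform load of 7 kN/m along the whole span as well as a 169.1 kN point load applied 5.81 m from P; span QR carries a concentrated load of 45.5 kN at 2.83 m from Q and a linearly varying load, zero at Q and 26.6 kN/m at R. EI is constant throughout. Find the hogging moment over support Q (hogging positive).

Release continuity at Q by inserting a hinge; the redundant is the internal moment M_Q. The primary structure is two simply-supported spans PQ and QR.
End slopes at the hinge Q, treating each span as simply supported:
  span PQ: UDL 7: wL³/(24EI) = 166.8/EI
  span PQ: point load 169.1 at a = 5.81: Pab(L + a)/(6LEI) = 693.1/EI
  span QR: point load 45.5 at a = 2.83: Pab(L + b)/(6LEI) = 202.9/EI
  span QR: triangular load, peak 26.6: 7w₀L³/(360EI) = 317.6/EI
  relative rotation θ_0 = (859.9 + 520.5)/EI = 1380/EI
A unit hogging moment at Q produces rotation L₁/(3EI) + L₂/(3EI) = 5.6/EI.
Slope continuity at Q: θ_0 = M_Q·5.6/EI, so M_Q = 1380/5.6 = 246.5 kN·m (hogging).

M_Q = 246.5 kN·m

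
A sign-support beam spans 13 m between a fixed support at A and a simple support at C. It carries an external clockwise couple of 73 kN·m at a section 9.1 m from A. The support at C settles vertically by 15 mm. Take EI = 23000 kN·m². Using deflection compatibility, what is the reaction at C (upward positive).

R_C = 7.194 kN

Choose R_C as the redundant. The primary structure is the cantilever fixed at A.
Free-end deflection of the primary structure under the applied loading (downward +):
  clockwise couple 73 at a = 9.1: M₀a(2L − a)/(2EI) = 5613/EI
Flexibility coefficient — unit upward force at C: δ_{CC} = L³/(3EI) = 732.3/EI.
With EI = 23000 kN·m²: δ_0 = 0.24406 m and δ_{CC} = 0.031841 m/kN.
Compatibility — the beam at C must follow the support down by 0.015 m: δ_0 − R_C·δ_{CC} = 0.015, so R_C = (0.24406 − 0.015)/0.031841 = 7.194 kN.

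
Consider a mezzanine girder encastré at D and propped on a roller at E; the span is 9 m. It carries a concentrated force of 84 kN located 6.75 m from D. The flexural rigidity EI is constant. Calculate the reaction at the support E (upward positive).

Release the roller at E. Primary structure: cantilever fixed at D.
Deflection at E on the released cantilever, summing each load's contribution:
  point load 84 at a = 6.75: Pa²(3L − a)/(6EI) = 12917/EI
Tip deflection under a unit load at E: L³/(3EI) = 243/EI.
The prop prevents deflection at E: R_E = δ_0/δ_{EE} = 12917/243 = 53.16 kN.

R_E = 53.16 kN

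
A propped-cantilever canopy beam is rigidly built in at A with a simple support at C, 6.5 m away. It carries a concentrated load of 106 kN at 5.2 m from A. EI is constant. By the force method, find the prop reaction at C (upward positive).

R_C = 74.62 kN

Remove the prop at C; the released (primary) structure is a cantilever built in at A.
Downward deflection at the released point C due to the loads:
  point load 106 at a = 5.2: Pa²(3L − a)/(6EI) = 6831/EI
Flexibility coefficient — unit upward force at C: δ_{CC} = L³/(3EI) = 91.54/EI.
The prop prevents deflection at C: R_C = δ_0/δ_{CC} = 6831/91.54 = 74.62 kN.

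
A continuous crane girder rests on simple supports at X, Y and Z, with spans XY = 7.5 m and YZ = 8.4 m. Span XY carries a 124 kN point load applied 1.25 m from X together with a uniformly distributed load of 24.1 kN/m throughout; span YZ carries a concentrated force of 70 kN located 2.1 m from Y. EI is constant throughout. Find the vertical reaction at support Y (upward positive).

R_Y = 205.5 kN

Insert a hinge at Y; M_Y is the redundant, and each span becomes simply supported.
Rotations at Y on the released spans (each span's end-slope, ×1/EI):
  span XY: point load 124 at a = 1.25: Pab(L + a)/(6LEI) = 188.4/EI
  span XY: UDL 24.1: wL³/(24EI) = 423.6/EI
  span YZ: point load 70 at a = 2.1: Pab(L + b)/(6LEI) = 270.1/EI
  relative rotation θ_0 = (612 + 270.1)/EI = 882.1/EI
A unit hogging moment at Y produces rotation L₁/(3EI) + L₂/(3EI) = 5.3/EI.
Compatibility: M_Y·(L₁+L₂)/(3EI) = θ_0, giving M_Y = 166.4 kN·m (hogging).
Span XY, ΣM about X with M_Y applied at Y: R_Y^{XY}·7.5 = 832.8 + 166.4, so R_Y^{XY} = 133.2 kN and R_X = 304.8 − 133.2 = 171.5 kN.
Span YZ, ΣM about Z: R_Y^{YZ}·8.4 = 441 + 166.4, so R_Y^{YZ} = 72.31 kN and R_Z = 70 − 72.31 = -2.314 kN.
R_Y = 133.2 + 72.31 = 205.5 kN.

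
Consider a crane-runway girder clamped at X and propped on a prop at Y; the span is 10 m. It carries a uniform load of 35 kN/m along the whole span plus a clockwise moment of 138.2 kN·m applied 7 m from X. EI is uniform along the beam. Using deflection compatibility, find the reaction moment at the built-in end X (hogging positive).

M_X = 387.1 kN·m

Release the roller at Y. Primary structure: cantilever fixed at X.
Deflection at Y on the released cantilever, summing each load's contribution:
  UDL 35: wL⁴/(8EI) = 43750/EI
  clockwise couple 138.2 at a = 7: M₀a(2L − a)/(2EI) = 6288/EI
  δ_0 = 50038/EI
Flexibility coefficient — unit upward force at Y: δ_{YY} = L³/(3EI) = 333.3/EI.
The prop prevents deflection at Y: R_Y = δ_0/δ_{YY} = 50038/333.3 = 150.1 kN.
Moment equilibrium about X: M_X = Σ(load moments about X) − R_Y·L = 1888 − 150.1×10 = 387.1 kN·m.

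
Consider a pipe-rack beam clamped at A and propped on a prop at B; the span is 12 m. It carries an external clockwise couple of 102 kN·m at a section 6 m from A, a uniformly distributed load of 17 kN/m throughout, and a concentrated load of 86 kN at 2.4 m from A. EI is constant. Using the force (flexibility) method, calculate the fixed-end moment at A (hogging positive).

M_A = 441.9 kN·m

Take the reaction at B as the redundant and release it; the primary structure is a cantilever fixed at A.
Deflection at B on the released cantilever, summing each load's contribution:
  clockwise couple 102 at a = 6: M₀a(2L − a)/(2EI) = 5508/EI
  UDL 17: wL⁴/(8EI) = 44064/EI
  point load 86 at a = 2.4: Pa²(3L − a)/(6EI) = 2774/EI
  δ_0 = 52346/EI
Tip deflection under a unit load at B: L³/(3EI) = 576/EI.
Compatibility at B: δ_0 − R_B·δ_{BB} = 0, so R_B = 52346/576 = 90.88 kN.
Moment equilibrium about A: M_A = Σ(load moments about A) − R_B·L = 1532 − 90.88×12 = 441.9 kN·m.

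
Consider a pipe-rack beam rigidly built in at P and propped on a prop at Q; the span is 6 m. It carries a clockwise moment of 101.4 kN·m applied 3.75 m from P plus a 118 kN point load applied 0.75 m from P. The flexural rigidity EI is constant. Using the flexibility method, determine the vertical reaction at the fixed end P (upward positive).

Release the roller at Q. Primary structure: cantilever fixed at P.
Downward deflection at the released point Q due to the loads:
  clockwise couple 101.4 at a = 3.75: M₀a(2L − a)/(2EI) = 1569/EI
  point load 118 at a = 0.75: Pa²(3L − a)/(6EI) = 190.8/EI
  δ_0 = 1759/EI
Flexibility coefficient — unit upward force at Q: δ_{QQ} = L³/(3EI) = 72/EI.
Compatibility at Q: δ_0 − R_Q·δ_{QQ} = 0, so R_Q = 1759/72 = 24.44 kN.
Vertical equilibrium: R_P = ΣP − R_Q = 118 − 24.44 = 93.56 kN.

R_P = 93.56 kN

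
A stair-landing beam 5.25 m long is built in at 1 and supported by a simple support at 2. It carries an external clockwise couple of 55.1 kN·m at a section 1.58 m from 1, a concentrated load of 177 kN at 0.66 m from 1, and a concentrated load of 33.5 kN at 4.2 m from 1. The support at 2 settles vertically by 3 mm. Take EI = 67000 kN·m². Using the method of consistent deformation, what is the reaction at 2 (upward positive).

R_2 = 31.49 kN

Choose R_2 as the redundant. The primary structure is the cantilever fixed at 1.
Downward deflection at the released point 2 due to the loads:
  clockwise couple 55.1 at a = 1.58: M₀a(2L − a)/(2EI) = 388.3/EI
  point load 177 at a = 0.66: Pa²(3L − a)/(6EI) = 193.9/EI
  point load 33.5 at a = 4.2: Pa²(3L − a)/(6EI) = 1138/EI
  δ_0 = 1720/EI
Flexibility coefficient — unit upward force at 2: δ_{22} = L³/(3EI) = 48.23/EI.
With EI = 67000 kN·m²: δ_0 = 0.025668 m and δ_{22} = 0.00072 m/kN.
Compatibility — the beam at 2 must follow the support down by 0.003 m: δ_0 − R_2·δ_{22} = 0.003, so R_2 = (0.025668 − 0.003)/0.00072 = 31.49 kN.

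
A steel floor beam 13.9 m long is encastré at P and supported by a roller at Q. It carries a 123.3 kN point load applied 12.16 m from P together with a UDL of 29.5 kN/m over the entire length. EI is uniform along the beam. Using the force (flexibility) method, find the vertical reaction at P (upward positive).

R_P = 279.3 kN

Release the roller at Q. Primary structure: cantilever fixed at P.
Free-end deflection of the primary structure under the applied loading (downward +):
  point load 123.3 at a = 12.16: Pa²(3L − a)/(6EI) = 89761/EI
  UDL 29.5: wL⁴/(8EI) = 137655/EI
  δ_0 = 227416/EI
Tip deflection under a unit load at Q: L³/(3EI) = 895.2/EI.
Compatibility at Q: δ_0 − R_Q·δ_{QQ} = 0, so R_Q = 227416/895.2 = 254 kN.
Vertical equilibrium: R_P = ΣP − R_Q = 533.4 − 254 = 279.3 kN.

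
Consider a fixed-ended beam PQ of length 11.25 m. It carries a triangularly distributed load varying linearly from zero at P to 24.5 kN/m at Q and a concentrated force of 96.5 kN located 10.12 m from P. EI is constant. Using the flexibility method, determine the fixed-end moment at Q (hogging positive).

Take the two fixed-end moments M_P, M_Q as redundants; the released structure is the simple span PQ.
End rotations of the released simple span under the applied load (×1/EI):
  at P: triangular load, peak 24.5: 7w₀L³/(360EI) = 678.3/EI
  at Q: triangular load, peak 24.5: w₀L³/(45EI) = 775.2/EI
  at P: point load 96.5 at a = 10.12: Pab(L + b)/(6LEI) = 202.4/EI
  at Q: point load 96.5 at a = 10.12: Pab(L + a)/(6LEI) = 349.4/EI
  θ_P0 = 880.7/EI,  θ_Q0 = 1125/EI
Flexibility coefficients: a unit moment at one end gives L/(3EI) there and L/(6EI) at the far end, so f₁₁ = f₂₂ = 3.75/EI and f₁₂ = f₂₁ = 1.875/EI.
Compatibility — zero rotation at each built-in end:
  3.75 M_P + 1.875 M_Q = 880.7
  1.875 M_P + 3.75 M_Q = 1125
Solving the pair gives M_P = 113.2 kN·m and M_Q = 243.3 kN·m (hogging).

M_Q = 243.3 kN·m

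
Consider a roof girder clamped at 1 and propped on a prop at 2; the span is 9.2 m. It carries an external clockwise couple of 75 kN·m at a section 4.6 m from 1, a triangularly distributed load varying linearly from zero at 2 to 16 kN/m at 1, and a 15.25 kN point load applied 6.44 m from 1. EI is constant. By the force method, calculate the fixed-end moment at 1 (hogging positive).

Choose R_2 as the redundant. The primary structure is the cantilever fixed at 1.
Downward deflection at the released point 2 due to the loads:
  clockwise couple 75 at a = 4.6: M₀a(2L − a)/(2EI) = 2380/EI
  triangular load, peak 16 at the fixed end: w₀L⁴/(30EI) = 3821/EI
  point load 15.25 at a = 6.44: Pa²(3L − a)/(6EI) = 2231/EI
  δ_0 = 8432/EI
Flexibility coefficient — unit upward force at 2: δ_{22} = L³/(3EI) = 259.6/EI.
The prop prevents deflection at 2: R_2 = δ_0/δ_{22} = 8432/259.6 = 32.48 kN.
Moment equilibrium about 1: M_1 = Σ(load moments about 1) − R_2·L = 398.9 − 32.48×9.2 = 100.1 kN·m.

M_1 = 100.1 kN·m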